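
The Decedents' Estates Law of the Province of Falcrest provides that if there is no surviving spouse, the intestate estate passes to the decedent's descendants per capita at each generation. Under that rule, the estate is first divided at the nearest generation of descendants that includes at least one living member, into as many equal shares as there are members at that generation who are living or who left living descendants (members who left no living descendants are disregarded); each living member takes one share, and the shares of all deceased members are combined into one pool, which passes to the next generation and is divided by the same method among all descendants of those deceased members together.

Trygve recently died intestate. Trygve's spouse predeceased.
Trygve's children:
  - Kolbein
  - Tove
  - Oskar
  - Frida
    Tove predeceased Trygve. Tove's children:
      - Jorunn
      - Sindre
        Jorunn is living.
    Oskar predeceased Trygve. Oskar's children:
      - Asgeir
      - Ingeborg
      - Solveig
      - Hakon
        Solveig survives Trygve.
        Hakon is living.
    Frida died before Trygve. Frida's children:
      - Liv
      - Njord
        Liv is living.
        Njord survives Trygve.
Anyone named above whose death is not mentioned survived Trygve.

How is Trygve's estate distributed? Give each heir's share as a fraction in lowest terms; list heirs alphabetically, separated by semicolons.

Asgeir 3/32; Hakon 3/32; Ingeborg 3/32; Jorunn 3/32; Kolbein 1/4; Liv 3/32; Njord 3/32; Sindre 3/32; Solveig 3/32

There is no surviving spouse, so the entire estate passes to Trygve's descendants per capita at each generation.
At generation 1 (Kolbein, Tove, Oskar, Frida) there are 4 shares of (1)/4 = 1/4 each.
Living: Kolbein — each takes 1/4.
Deceased: Tove, Oskar, and Frida. Their combined 3/4 is pooled and carried to generation 2.
At generation 2 (Jorunn, Sindre, Asgeir, Ingeborg, Solveig, Hakon, Liv, Njord) there are 8 shares of (3/4)/8 = 3/32 each.
Living: Jorunn, Sindre, Asgeir, Ingeborg, Solveig, Hakon, Liv, and Njord — each takes 3/32.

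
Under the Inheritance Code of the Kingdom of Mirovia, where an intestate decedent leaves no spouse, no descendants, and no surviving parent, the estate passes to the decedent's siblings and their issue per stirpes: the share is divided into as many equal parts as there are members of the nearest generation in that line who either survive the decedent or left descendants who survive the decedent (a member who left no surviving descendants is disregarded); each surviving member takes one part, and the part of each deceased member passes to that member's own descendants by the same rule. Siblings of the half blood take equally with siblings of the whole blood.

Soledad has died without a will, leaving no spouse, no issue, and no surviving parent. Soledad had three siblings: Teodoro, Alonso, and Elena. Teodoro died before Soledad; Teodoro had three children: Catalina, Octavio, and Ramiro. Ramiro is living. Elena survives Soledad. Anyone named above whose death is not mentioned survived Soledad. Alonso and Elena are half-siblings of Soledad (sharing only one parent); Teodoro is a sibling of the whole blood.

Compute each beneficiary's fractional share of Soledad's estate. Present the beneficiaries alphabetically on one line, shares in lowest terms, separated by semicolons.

No spouse, descendants, or parent survives, so the estate passes to Soledad's siblings per stirpes.
Half-blood and whole-blood siblings take equally under the stated rule.
The estate is divided into 3 equal shares of 1/3 among Teodoro, Alonso, Elena.
Teodoro predeceased; the 1/3 allotted to Teodoro's branch passes to Teodoro's issue by representation.
The 1/3 is divided into 3 equal shares of 1/9 among Catalina, Octavio, Ramiro.
Catalina is living and takes 1/9.
Octavio is living and takes 1/9.
Ramiro is living and takes 1/9.
Alonso is living and takes 1/3.
Elena is living and takes 1/3.

Alonso 1/3; Catalina 1/9; Elena 1/3; Octavio 1/9; Ramiro 1/9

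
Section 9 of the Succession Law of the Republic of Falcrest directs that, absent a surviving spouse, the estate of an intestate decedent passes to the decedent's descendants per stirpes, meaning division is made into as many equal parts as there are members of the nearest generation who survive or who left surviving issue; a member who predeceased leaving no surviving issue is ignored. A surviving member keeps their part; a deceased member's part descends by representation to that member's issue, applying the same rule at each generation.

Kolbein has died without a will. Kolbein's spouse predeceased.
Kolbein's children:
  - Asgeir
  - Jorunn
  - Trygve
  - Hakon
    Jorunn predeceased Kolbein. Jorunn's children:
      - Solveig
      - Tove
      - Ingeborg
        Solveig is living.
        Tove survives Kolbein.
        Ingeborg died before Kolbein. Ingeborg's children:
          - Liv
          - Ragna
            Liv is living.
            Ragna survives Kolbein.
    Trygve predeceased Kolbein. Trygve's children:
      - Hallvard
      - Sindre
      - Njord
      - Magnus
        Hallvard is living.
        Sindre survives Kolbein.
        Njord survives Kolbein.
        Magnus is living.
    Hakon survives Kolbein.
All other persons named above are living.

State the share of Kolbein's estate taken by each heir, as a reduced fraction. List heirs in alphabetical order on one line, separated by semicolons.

Asgeir 1/4; Hakon 1/4; Hallvard 1/16; Liv 1/24; Magnus 1/16; Njord 1/16; Ragna 1/24; Sindre 1/16; Solveig 1/12; Tove 1/12

There is no surviving spouse, so the entire estate passes to Kolbein's descendants per stirpes.
The estate is divided into 4 equal shares of 1/4 among Asgeir, Jorunn, Trygve, Hakon.
Asgeir is living and takes 1/4.
Jorunn predeceased; the 1/4 allotted to Jorunn's branch passes to Jorunn's issue by representation.
The 1/4 is divided into 3 equal shares of 1/12 among Solveig, Tove, Ingeborg.
Solveig is living and takes 1/12.
Tove is living and takes 1/12.
Ingeborg predeceased; the 1/12 allotted to Ingeborg's branch passes to Ingeborg's issue by representation.
The 1/12 is divided into 2 equal shares of 1/24 among Liv, Ragna.
Liv is living and takes 1/24.
Ragna is living and takes 1/24.
Trygve predeceased; the 1/4 allotted to Trygve's branch passes to Trygve's issue by representation.
The 1/4 is divided into 4 equal shares of 1/16 among Hallvard, Sindre, Njord, Magnus.
Hallvard is living and takes 1/16.
Sindre is living and takes 1/16.
Njord is living and takes 1/16.
Magnus is living and takes 1/16.
Hakon is living and takes 1/4.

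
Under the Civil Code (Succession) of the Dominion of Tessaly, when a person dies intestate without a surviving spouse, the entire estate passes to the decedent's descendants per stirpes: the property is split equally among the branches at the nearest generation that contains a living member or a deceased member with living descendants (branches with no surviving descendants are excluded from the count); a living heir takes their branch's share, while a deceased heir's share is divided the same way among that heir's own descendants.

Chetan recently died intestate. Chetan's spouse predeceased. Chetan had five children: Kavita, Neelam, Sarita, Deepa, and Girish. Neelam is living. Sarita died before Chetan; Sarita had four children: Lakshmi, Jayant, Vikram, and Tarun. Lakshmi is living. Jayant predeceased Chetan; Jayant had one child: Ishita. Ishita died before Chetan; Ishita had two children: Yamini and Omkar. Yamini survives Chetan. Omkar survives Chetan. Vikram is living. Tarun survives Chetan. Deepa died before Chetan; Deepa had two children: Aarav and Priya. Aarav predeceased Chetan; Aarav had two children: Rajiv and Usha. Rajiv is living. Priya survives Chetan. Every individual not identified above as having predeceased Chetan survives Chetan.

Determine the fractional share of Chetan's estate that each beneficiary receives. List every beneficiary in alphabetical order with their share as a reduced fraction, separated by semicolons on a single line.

There is no surviving spouse, so the entire estate passes to Chetan's descendants per stirpes.
The estate is divided into 5 equal shares of 1/5 among Kavita, Neelam, Sarita, Deepa, Girish.
Kavita is living and takes 1/5.
Neelam is living and takes 1/5.
Sarita predeceased; the 1/5 allotted to Sarita's branch passes to Sarita's issue by representation.
The 1/5 is divided into 4 equal shares of 1/20 among Lakshmi, Jayant, Vikram, Tarun.
Lakshmi is living and takes 1/20.
Jayant predeceased; the 1/20 allotted to Jayant's branch passes to Jayant's issue by representation.
Ishita's line is the sole branch at this level, so the full 1/20 passes to Ishita's issue by representation.
The 1/20 is divided into 2 equal shares of 1/40 among Yamini, Omkar.
Yamini is living and takes 1/40.
Omkar is living and takes 1/40.
Vikram is living and takes 1/20.
Tarun is living and takes 1/20.
Deepa predeceased; the 1/5 allotted to Deepa's branch passes to Deepa's issue by representation.
The 1/5 is divided into 2 equal shares of 1/10 among Aarav, Priya.
Aarav predeceased; the 1/10 allotted to Aarav's branch passes to Aarav's issue by representation.
The 1/10 is divided into 2 equal shares of 1/20 among Rajiv, Usha.
Rajiv is living and takes 1/20.
Usha is living and takes 1/20.
Priya is living and takes 1/10.
Girish is living and takes 1/5.

Girish 1/5; Kavita 1/5; Lakshmi 1/20; Neelam 1/5; Omkar 1/40; Priya 1/10; Rajiv 1/20; Tarun 1/20; Usha 1/20; Vikram 1/20; Yamini 1/40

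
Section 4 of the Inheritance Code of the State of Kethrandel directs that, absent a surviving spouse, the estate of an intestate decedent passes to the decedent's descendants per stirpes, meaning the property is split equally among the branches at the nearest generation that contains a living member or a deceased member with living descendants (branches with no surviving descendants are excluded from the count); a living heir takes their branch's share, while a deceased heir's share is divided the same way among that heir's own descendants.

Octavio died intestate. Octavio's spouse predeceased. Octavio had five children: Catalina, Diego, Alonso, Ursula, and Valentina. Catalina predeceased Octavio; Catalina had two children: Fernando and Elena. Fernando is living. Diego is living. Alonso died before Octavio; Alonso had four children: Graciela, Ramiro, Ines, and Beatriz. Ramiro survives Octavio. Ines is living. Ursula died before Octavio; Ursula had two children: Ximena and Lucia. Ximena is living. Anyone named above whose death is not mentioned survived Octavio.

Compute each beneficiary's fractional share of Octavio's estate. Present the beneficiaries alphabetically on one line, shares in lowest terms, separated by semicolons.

Beatriz 1/20; Diego 1/5; Elena 1/10; Fernando 1/10; Graciela 1/20; Ines 1/20; Lucia 1/10; Ramiro 1/20; Valentina 1/5; Ximena 1/10

There is no surviving spouse, so the entire estate passes to Octavio's descendants per stirpes.
The estate is divided into 5 equal shares of 1/5 among Catalina, Diego, Alonso, Ursula, Valentina.
Catalina predeceased; the 1/5 allotted to Catalina's branch passes to Catalina's issue by representation.
The 1/5 is divided into 2 equal shares of 1/10 among Fernando, Elena.
Fernando is living and takes 1/10.
Elena is living and takes 1/10.
Diego is living and takes 1/5.
Alonso predeceased; the 1/5 allotted to Alonso's branch passes to Alonso's issue by representation.
The 1/5 is divided into 4 equal shares of 1/20 among Graciela, Ramiro, Ines, Beatriz.
Graciela is living and takes 1/20.
Ramiro is living and takes 1/20.
Ines is living and takes 1/20.
Beatriz is living and takes 1/20.
Ursula predeceased; the 1/5 allotted to Ursula's branch passes to Ursula's issue by representation.
The 1/5 is divided into 2 equal shares of 1/10 among Ximena, Lucia.
Ximena is living and takes 1/10.
Lucia is living and takes 1/10.
Valentina is living and takes 1/5.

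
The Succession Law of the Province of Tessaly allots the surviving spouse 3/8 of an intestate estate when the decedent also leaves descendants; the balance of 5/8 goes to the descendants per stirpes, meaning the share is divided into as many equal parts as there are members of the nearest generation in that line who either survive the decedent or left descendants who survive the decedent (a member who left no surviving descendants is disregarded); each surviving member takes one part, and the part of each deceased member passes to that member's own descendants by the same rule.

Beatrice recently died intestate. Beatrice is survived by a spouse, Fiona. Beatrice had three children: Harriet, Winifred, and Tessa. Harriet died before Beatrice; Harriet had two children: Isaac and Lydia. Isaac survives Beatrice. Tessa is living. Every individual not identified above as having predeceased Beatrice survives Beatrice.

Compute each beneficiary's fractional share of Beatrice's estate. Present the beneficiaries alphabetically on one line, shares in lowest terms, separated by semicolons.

Fiona, as surviving spouse, takes 3/8.
The remaining 5/8 passes to Beatrice's descendants per stirpes.
The 5/8 is divided into 3 equal shares of 5/24 among Harriet, Winifred, Tessa.
Harriet predeceased; the 5/24 allotted to Harriet's branch passes to Harriet's issue by representation.
The 5/24 is divided into 2 equal shares of 5/48 among Isaac, Lydia.
Isaac is living and takes 5/48.
Lydia is living and takes 5/48.
Winifred is living and takes 5/24.
Tessa is living and takes 5/24.

Fiona 3/8; Isaac 5/48; Lydia 5/48; Tessa 5/24; Winifred 5/24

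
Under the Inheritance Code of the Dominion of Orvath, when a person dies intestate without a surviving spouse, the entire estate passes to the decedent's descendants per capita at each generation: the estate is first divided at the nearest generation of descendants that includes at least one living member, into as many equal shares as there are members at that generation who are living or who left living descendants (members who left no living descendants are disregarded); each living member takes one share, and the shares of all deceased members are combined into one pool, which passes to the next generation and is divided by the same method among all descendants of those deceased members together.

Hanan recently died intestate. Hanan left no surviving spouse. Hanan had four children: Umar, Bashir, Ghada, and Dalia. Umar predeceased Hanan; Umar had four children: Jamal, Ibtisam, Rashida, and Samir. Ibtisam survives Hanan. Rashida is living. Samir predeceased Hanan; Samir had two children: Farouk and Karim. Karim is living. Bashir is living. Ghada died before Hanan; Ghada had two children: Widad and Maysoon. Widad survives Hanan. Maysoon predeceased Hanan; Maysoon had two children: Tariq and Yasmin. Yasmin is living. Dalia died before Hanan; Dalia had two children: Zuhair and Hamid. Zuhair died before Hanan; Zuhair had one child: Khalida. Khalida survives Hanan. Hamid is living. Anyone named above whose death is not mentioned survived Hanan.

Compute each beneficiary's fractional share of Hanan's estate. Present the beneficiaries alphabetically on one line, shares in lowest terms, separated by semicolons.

There is no surviving spouse, so the entire estate passes to Hanan's descendants per capita at each generation.
At generation 1 (Umar, Bashir, Ghada, Dalia) there are 4 shares of (1)/4 = 1/4 each.
Living: Bashir — each takes 1/4.
Deceased: Umar, Ghada, and Dalia. Their combined 3/4 is pooled and carried to generation 2.
At generation 2 (Jamal, Ibtisam, Rashida, Samir, Widad, Maysoon, Zuhair, Hamid) there are 8 shares of (3/4)/8 = 3/32 each.
Living: Jamal, Ibtisam, Rashida, Widad, and Hamid — each takes 3/32.
Deceased: Samir, Maysoon, and Zuhair. Their combined 9/32 is pooled and carried to generation 3.
At generation 3 (Farouk, Karim, Tariq, Yasmin, Khalida) there are 5 shares of (9/32)/5 = 9/160 each.
Living: Farouk, Karim, Tariq, Yasmin, and Khalida — each takes 9/160.

Bashir 1/4; Farouk 9/160; Hamid 3/32; Ibtisam 3/32; Jamal 3/32; Karim 9/160; Khalida 9/160; Rashida 3/32; Tariq 9/160; Widad 3/32; Yasmin 9/160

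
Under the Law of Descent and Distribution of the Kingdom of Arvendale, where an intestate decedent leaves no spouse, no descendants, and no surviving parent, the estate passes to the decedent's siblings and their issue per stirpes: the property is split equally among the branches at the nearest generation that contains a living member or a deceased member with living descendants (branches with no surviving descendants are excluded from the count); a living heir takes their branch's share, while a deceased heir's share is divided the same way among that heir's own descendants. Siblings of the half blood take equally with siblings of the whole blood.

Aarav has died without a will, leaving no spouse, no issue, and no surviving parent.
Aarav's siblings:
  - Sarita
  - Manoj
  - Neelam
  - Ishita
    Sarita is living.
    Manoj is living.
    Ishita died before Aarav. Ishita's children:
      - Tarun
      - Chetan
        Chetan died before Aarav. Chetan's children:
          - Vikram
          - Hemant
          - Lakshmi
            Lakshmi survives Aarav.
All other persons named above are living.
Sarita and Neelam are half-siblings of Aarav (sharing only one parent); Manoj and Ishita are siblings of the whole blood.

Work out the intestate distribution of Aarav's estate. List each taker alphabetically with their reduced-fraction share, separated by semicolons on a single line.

No spouse, descendants, or parent survives, so the estate passes to Aarav's siblings per stirpes.
Half-blood and whole-blood siblings take equally under the stated rule.
The estate is divided into 4 equal shares of 1/4 among Sarita, Manoj, Neelam, Ishita.
Sarita is living and takes 1/4.
Manoj is living and takes 1/4.
Neelam is living and takes 1/4.
Ishita predeceased; the 1/4 allotted to Ishita's branch passes to Ishita's issue by representation.
The 1/4 is divided into 2 equal shares of 1/8 among Tarun, Chetan.
Tarun is living and takes 1/8.
Chetan predeceased; the 1/8 allotted to Chetan's branch passes to Chetan's issue by representation.
The 1/8 is divided into 3 equal shares of 1/24 among Vikram, Hemant, Lakshmi.
Vikram is living and takes 1/24.
Hemant is living and takes 1/24.
Lakshmi is living and takes 1/24.

Hemant 1/24; Lakshmi 1/24; Manoj 1/4; Neelam 1/4; Sarita 1/4; Tarun 1/8; Vikram 1/24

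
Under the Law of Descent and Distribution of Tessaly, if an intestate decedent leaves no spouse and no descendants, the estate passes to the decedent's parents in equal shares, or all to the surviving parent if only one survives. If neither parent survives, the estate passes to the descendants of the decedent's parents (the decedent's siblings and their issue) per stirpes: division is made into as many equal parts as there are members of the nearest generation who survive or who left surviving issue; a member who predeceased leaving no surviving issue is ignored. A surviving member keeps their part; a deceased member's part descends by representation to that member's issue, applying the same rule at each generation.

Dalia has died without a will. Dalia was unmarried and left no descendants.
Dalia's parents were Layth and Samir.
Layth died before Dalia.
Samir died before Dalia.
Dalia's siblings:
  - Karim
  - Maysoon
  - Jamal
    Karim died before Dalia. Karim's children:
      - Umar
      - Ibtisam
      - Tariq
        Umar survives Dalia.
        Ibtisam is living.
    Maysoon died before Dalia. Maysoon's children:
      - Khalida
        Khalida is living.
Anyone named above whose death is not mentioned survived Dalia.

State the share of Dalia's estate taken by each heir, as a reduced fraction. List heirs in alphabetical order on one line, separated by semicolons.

Neither parent survives and there are no descendants, so the estate passes to Dalia's siblings and their issue per stirpes.
The estate is divided into 3 equal shares of 1/3 among Karim, Maysoon, Jamal.
Karim predeceased; the 1/3 allotted to Karim's branch passes to Karim's issue by representation.
The 1/3 is divided into 3 equal shares of 1/9 among Umar, Ibtisam, Tariq.
Umar is living and takes 1/9.
Ibtisam is living and takes 1/9.
Tariq is living and takes 1/9.
Maysoon predeceased; the 1/3 allotted to Maysoon's branch passes to Maysoon's issue by representation.
Khalida is the sole taker at this level and receives the full 1/3.
Jamal is living and takes 1/3.

Ibtisam 1/9; Jamal 1/3; Khalida 1/3; Tariq 1/9; Umar 1/9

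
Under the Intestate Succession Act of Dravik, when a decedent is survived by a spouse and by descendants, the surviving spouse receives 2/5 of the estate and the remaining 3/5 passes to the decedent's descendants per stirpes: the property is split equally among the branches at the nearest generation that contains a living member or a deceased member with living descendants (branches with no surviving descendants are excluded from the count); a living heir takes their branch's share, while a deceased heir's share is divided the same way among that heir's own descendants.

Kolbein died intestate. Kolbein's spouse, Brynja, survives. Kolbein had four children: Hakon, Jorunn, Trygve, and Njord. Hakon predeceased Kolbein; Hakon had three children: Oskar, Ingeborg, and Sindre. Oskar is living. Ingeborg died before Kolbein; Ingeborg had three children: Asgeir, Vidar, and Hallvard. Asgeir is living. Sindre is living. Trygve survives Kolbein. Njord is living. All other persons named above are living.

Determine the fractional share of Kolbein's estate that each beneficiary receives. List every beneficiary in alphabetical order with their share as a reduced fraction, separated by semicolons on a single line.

Asgeir 1/60; Brynja 2/5; Hallvard 1/60; Jorunn 3/20; Njord 3/20; Oskar 1/20; Sindre 1/20; Trygve 3/20; Vidar 1/60

Brynja, as surviving spouse, takes 2/5.
The remaining 3/5 passes to Kolbein's descendants per stirpes.
The 3/5 is divided into 4 equal shares of 3/20 among Hakon, Jorunn, Trygve, Njord.
Hakon predeceased; the 3/20 allotted to Hakon's branch passes to Hakon's issue by representation.
The 3/20 is divided into 3 equal shares of 1/20 among Oskar, Ingeborg, Sindre.
Oskar is living and takes 1/20.
Ingeborg predeceased; the 1/20 allotted to Ingeborg's branch passes to Ingeborg's issue by representation.
The 1/20 is divided into 3 equal shares of 1/60 among Asgeir, Vidar, Hallvard.
Asgeir is living and takes 1/60.
Vidar is living and takes 1/60.
Hallvard is living and takes 1/60.
Sindre is living and takes 1/20.
Jorunn is living and takes 3/20.
Trygve is living and takes 3/20.
Njord is living and takes 3/20.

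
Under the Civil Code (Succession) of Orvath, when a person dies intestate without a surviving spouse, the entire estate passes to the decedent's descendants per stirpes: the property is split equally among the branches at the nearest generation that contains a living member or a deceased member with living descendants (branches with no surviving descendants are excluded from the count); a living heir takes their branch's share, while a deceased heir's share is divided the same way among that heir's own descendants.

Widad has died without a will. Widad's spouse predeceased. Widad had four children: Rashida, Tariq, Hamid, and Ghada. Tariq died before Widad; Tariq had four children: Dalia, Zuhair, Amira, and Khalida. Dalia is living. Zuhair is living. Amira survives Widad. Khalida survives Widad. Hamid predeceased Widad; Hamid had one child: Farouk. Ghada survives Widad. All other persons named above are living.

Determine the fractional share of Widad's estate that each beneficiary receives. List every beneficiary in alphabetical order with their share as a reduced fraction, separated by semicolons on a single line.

There is no surviving spouse, so the entire estate passes to Widad's descendants per stirpes.
The estate is divided into 4 equal shares of 1/4 among Rashida, Tariq, Hamid, Ghada.
Rashida is living and takes 1/4.
Tariq predeceased; the 1/4 allotted to Tariq's branch passes to Tariq's issue by representation.
The 1/4 is divided into 4 equal shares of 1/16 among Dalia, Zuhair, Amira, Khalida.
Dalia is living and takes 1/16.
Zuhair is living and takes 1/16.
Amira is living and takes 1/16.
Khalida is living and takes 1/16.
Hamid predeceased; the 1/4 allotted to Hamid's branch passes to Hamid's issue by representation.
Farouk is the sole taker at this level and receives the full 1/4.
Ghada is living and takes 1/4.

Amira 1/16; Dalia 1/16; Farouk 1/4; Ghada 1/4; Khalida 1/16; Rashida 1/4; Zuhair 1/16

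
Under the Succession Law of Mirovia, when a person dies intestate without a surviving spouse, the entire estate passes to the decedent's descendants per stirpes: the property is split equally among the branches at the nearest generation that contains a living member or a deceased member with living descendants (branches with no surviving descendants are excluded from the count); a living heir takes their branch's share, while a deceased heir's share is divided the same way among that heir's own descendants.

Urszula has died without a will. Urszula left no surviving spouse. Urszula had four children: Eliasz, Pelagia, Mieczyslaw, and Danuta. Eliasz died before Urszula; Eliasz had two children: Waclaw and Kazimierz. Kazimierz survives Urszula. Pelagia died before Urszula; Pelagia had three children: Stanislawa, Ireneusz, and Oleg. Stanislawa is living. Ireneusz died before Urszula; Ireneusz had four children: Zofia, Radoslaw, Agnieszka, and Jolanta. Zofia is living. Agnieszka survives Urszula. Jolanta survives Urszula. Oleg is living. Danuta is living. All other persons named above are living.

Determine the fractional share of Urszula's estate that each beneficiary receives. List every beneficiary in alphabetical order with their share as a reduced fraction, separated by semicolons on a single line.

There is no surviving spouse, so the entire estate passes to Urszula's descendants per stirpes.
The estate is divided into 4 equal shares of 1/4 among Eliasz, Pelagia, Mieczyslaw, Danuta.
Eliasz predeceased; the 1/4 allotted to Eliasz's branch passes to Eliasz's issue by representation.
The 1/4 is divided into 2 equal shares of 1/8 among Waclaw, Kazimierz.
Waclaw is living and takes 1/8.
Kazimierz is living and takes 1/8.
Pelagia predeceased; the 1/4 allotted to Pelagia's branch passes to Pelagia's issue by representation.
The 1/4 is divided into 3 equal shares of 1/12 among Stanislawa, Ireneusz, Oleg.
Stanislawa is living and takes 1/12.
Ireneusz predeceased; the 1/12 allotted to Ireneusz's branch passes to Ireneusz's issue by representation.
The 1/12 is divided into 4 equal shares of 1/48 among Zofia, Radoslaw, Agnieszka, Jolanta.
Zofia is living and takes 1/48.
Radoslaw is living and takes 1/48.
Agnieszka is living and takes 1/48.
Jolanta is living and takes 1/48.
Oleg is living and takes 1/12.
Mieczyslaw is living and takes 1/4.
Danuta is living and takes 1/4.

Agnieszka 1/48; Danuta 1/4; Jolanta 1/48; Kazimierz 1/8; Mieczyslaw 1/4; Oleg 1/12; Radoslaw 1/48; Stanislawa 1/12; Waclaw 1/8; Zofia 1/48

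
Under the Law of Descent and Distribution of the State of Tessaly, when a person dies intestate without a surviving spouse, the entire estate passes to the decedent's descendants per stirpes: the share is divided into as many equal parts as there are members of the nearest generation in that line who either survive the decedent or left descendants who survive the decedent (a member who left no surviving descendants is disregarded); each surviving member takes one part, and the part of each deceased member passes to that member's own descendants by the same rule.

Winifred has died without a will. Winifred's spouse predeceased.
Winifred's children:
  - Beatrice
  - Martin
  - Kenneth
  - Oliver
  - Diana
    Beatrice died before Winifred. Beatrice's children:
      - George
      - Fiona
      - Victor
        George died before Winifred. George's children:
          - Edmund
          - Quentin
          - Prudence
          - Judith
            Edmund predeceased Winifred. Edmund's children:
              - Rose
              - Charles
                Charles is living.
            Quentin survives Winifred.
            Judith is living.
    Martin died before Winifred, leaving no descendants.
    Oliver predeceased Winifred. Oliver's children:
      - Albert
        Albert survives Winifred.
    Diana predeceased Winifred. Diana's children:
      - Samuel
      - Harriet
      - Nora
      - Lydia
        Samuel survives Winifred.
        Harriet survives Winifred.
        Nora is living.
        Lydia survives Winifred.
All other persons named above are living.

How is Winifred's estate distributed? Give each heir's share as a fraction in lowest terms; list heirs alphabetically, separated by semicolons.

Albert 1/4; Charles 1/96; Fiona 1/12; Harriet 1/16; Judith 1/48; Kenneth 1/4; Lydia 1/16; Nora 1/16; Prudence 1/48; Quentin 1/48; Rose 1/96; Samuel 1/16; Victor 1/12

There is no surviving spouse, so the entire estate passes to Winifred's descendants per stirpes.
Martin left no surviving issue, so that branch lapses and is disregarded.
The estate is divided into 4 equal shares of 1/4 among Beatrice, Kenneth, Oliver, Diana.
Beatrice predeceased; the 1/4 allotted to Beatrice's branch passes to Beatrice's issue by representation.
The 1/4 is divided into 3 equal shares of 1/12 among George, Fiona, Victor.
George predeceased; the 1/12 allotted to George's branch passes to George's issue by representation.
The 1/12 is divided into 4 equal shares of 1/48 among Edmund, Quentin, Prudence, Judith.
Edmund predeceased; the 1/48 allotted to Edmund's branch passes to Edmund's issue by representation.
The 1/48 is divided into 2 equal shares of 1/96 among Rose, Charles.
Rose is living and takes 1/96.
Charles is living and takes 1/96.
Quentin is living and takes 1/48.
Prudence is living and takes 1/48.
Judith is living and takes 1/48.
Fiona is living and takes 1/12.
Victor is living and takes 1/12.
Kenneth is living and takes 1/4.
Oliver predeceased; the 1/4 allotted to Oliver's branch passes to Oliver's issue by representation.
Albert is the sole taker at this level and receives the full 1/4.
Diana predeceased; the 1/4 allotted to Diana's branch passes to Diana's issue by representation.
The 1/4 is divided into 4 equal shares of 1/16 among Samuel, Harriet, Nora, Lydia.
Samuel is living and takes 1/16.
Harriet is living and takes 1/16.
Nora is living and takes 1/16.
Lydia is living and takes 1/16.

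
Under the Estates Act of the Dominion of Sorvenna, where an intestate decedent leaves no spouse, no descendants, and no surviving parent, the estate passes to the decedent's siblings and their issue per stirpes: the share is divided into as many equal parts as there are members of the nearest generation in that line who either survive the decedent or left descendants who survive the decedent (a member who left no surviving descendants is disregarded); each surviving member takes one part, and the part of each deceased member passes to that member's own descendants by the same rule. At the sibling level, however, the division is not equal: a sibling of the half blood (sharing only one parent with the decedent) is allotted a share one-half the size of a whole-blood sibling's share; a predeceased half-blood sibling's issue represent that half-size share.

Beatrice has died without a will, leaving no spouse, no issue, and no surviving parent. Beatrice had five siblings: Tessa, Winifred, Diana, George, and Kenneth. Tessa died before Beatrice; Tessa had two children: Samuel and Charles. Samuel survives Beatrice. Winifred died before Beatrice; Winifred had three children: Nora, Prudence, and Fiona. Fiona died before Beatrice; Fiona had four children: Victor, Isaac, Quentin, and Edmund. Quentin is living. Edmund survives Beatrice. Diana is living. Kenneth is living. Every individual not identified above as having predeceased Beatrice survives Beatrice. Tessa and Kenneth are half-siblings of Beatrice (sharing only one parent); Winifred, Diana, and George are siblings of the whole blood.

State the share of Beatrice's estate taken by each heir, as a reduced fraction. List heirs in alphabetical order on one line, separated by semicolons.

Charles 1/16; Diana 1/4; Edmund 1/48; George 1/4; Isaac 1/48; Kenneth 1/8; Nora 1/12; Prudence 1/12; Quentin 1/48; Samuel 1/16; Victor 1/48

No spouse, descendants, or parent survives, so the estate passes to Beatrice's siblings per stirpes.
Half-blood siblings count for one-half the weight of whole-blood siblings at the initial division.
Dividing 1 in proportion to weights (total weight 4): Tessa (weight 1/2) → 1/8; Winifred (weight 1) → 1/4; Diana (weight 1) → 1/4; George (weight 1) → 1/4; Kenneth (weight 1/2) → 1/8.
Tessa predeceased; the 1/8 allotted to Tessa's branch passes to Tessa's issue by representation.
The 1/8 is divided into 2 equal shares of 1/16 among Samuel, Charles.
Samuel is living and takes 1/16.
Charles is living and takes 1/16.
Winifred predeceased; the 1/4 allotted to Winifred's branch passes to Winifred's issue by representation.
The 1/4 is divided into 3 equal shares of 1/12 among Nora, Prudence, Fiona.
Nora is living and takes 1/12.
Prudence is living and takes 1/12.
Fiona predeceased; the 1/12 allotted to Fiona's branch passes to Fiona's issue by representation.
The 1/12 is divided into 4 equal shares of 1/48 among Victor, Isaac, Quentin, Edmund.
Victor is living and takes 1/48.
Isaac is living and takes 1/48.
Quentin is living and takes 1/48.
Edmund is living and takes 1/48.
Diana is living and takes 1/4.
George is living and takes 1/4.
Kenneth is living and takes 1/8.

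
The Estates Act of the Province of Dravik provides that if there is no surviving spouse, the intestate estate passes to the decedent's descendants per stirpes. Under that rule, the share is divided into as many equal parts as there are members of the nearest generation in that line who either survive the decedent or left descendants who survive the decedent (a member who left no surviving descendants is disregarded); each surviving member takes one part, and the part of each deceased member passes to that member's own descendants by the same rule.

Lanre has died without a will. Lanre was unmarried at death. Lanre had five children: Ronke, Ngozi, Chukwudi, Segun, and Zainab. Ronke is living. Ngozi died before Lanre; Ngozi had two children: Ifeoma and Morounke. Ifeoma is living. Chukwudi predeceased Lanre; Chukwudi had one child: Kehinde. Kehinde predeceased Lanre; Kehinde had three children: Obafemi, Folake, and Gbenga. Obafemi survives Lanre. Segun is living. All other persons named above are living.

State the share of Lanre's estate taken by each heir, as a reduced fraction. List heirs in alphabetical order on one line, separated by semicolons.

There is no surviving spouse, so the entire estate passes to Lanre's descendants per stirpes.
The estate is divided into 5 equal shares of 1/5 among Ronke, Ngozi, Chukwudi, Segun, Zainab.
Ronke is living and takes 1/5.
Ngozi predeceased; the 1/5 allotted to Ngozi's branch passes to Ngozi's issue by representation.
The 1/5 is divided into 2 equal shares of 1/10 among Ifeoma, Morounke.
Ifeoma is living and takes 1/10.
Morounke is living and takes 1/10.
Chukwudi predeceased; the 1/5 allotted to Chukwudi's branch passes to Chukwudi's issue by representation.
Kehinde's line is the sole branch at this level, so the full 1/5 passes to Kehinde's issue by representation.
The 1/5 is divided into 3 equal shares of 1/15 among Obafemi, Folake, Gbenga.
Obafemi is living and takes 1/15.
Folake is living and takes 1/15.
Gbenga is living and takes 1/15.
Segun is living and takes 1/5.
Zainab is living and takes 1/5.

Folake 1/15; Gbenga 1/15; Ifeoma 1/10; Morounke 1/10; Obafemi 1/15; Ronke 1/5; Segun 1/5; Zainab 1/5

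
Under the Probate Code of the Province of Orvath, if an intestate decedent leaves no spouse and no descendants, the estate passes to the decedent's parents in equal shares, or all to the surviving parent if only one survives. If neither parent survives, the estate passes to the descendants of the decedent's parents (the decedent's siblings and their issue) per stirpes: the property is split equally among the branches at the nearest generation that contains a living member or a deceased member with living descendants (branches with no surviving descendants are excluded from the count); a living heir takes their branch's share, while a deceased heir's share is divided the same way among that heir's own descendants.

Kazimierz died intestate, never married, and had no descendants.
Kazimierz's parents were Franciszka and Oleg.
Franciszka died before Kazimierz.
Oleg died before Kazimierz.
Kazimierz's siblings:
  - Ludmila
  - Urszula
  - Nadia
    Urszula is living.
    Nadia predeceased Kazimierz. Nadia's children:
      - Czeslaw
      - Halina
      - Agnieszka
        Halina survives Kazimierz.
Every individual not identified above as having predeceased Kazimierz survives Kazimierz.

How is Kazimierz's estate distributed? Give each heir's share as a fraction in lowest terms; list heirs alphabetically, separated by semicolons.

Agnieszka 1/9; Czeslaw 1/9; Halina 1/9; Ludmila 1/3; Urszula 1/3

Neither parent survives and there are no descendants, so the estate passes to Kazimierz's siblings and their issue per stirpes.
The estate is divided into 3 equal shares of 1/3 among Ludmila, Urszula, Nadia.
Ludmila is living and takes 1/3.
Urszula is living and takes 1/3.
Nadia predeceased; the 1/3 allotted to Nadia's branch passes to Nadia's issue by representation.
The 1/3 is divided into 3 equal shares of 1/9 among Czeslaw, Halina, Agnieszka.
Czeslaw is living and takes 1/9.
Halina is living and takes 1/9.
Agnieszka is living and takes 1/9.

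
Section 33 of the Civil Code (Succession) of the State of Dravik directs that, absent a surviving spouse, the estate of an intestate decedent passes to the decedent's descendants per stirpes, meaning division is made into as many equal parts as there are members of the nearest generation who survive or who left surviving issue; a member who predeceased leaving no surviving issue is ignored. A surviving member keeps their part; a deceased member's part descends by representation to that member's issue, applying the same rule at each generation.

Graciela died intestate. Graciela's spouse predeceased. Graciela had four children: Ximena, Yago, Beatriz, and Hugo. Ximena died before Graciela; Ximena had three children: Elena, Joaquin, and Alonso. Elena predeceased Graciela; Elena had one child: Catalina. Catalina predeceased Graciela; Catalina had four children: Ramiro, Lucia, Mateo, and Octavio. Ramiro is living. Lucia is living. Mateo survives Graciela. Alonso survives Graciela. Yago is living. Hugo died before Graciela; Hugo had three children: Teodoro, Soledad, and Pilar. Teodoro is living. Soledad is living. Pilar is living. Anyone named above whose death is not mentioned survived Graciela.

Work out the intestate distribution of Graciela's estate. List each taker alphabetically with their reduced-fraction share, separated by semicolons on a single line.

There is no surviving spouse, so the entire estate passes to Graciela's descendants per stirpes.
The estate is divided into 4 equal shares of 1/4 among Ximena, Yago, Beatriz, Hugo.
Ximena predeceased; the 1/4 allotted to Ximena's branch passes to Ximena's issue by representation.
The 1/4 is divided into 3 equal shares of 1/12 among Elena, Joaquin, Alonso.
Elena predeceased; the 1/12 allotted to Elena's branch passes to Elena's issue by representation.
Catalina's line is the sole branch at this level, so the full 1/12 passes to Catalina's issue by representation.
The 1/12 is divided into 4 equal shares of 1/48 among Ramiro, Lucia, Mateo, Octavio.
Ramiro is living and takes 1/48.
Lucia is living and takes 1/48.
Mateo is living and takes 1/48.
Octavio is living and takes 1/48.
Joaquin is living and takes 1/12.
Alonso is living and takes 1/12.
Yago is living and takes 1/4.
Beatriz is living and takes 1/4.
Hugo predeceased; the 1/4 allotted to Hugo's branch passes to Hugo's issue by representation.
The 1/4 is divided into 3 equal shares of 1/12 among Teodoro, Soledad, Pilar.
Teodoro is living and takes 1/12.
Soledad is living and takes 1/12.
Pilar is living and takes 1/12.

Alonso 1/12; Beatriz 1/4; Joaquin 1/12; Lucia 1/48; Mateo 1/48; Octavio 1/48; Pilar 1/12; Ramiro 1/48; Soledad 1/12; Teodoro 1/12; Yago 1/4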